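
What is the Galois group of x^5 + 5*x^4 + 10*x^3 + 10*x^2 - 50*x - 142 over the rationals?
The polynomial f is an irreducible quintic over Q, so G = Gal(f/Q) is a transitive subgroup of S_5: one of C_5 (5T1, order 5), D_5 (5T2, order 10), F_20 (5T3, order 20), A_5 (5T4, order 60) or S_5 (5T5, order 120). The discriminant of f is 58564000000 = 242000^2, a perfect square, so G is contained in A_5. The transitive groups of degree 5 contained in A_5 are: C_5 (5T1, order 5), D_5 (5T2, order 10), A_5 (5T4, order 60). By Dedekind's theorem, for a prime p not dividing disc(f) the degrees of the irreducible factors of f mod p form the cycle type of an element of G. Factoring f modulo the 3 such primes p <= 13 (skipping 2, 5, 11, which divide the discriminant), each new pattern first appears at: mod 3: f = (x^5 + 2x^4 + x^3 + x^2 + x + 2), pattern 5; mod 13: f = (x + 6)(x + 8)(x^3 + 4x^2 + 10x + 3), pattern 3+1+1. No other pattern occurs in this range, so the set of observed cycle types is {5, 3+1+1}. Among the candidates above, the only group containing elements of all these cycle types is A_5 (5T4) — each of C_5 (5T1), D_5 (5T2) lacks at least one of them. Hence G = A_5 (5T4), of order 60.

A_5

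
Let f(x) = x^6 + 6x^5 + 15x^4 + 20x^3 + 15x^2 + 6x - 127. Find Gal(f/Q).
The polynomial f is an irreducible sextic over Q, so G = Gal(f/Q) is one of the 16 transitive subgroups 6T1, ..., 6T16 of S_6. The discriminant of f is 1603087953297408, which is not a perfect square, so G is not contained in A_6. The transitive groups of degree 6 not contained in A_6 are: C_6 (6T1, order 6), S_3 (6T2, order 6), D_6 (6T3, order 12), C_3 x S_3 (6T5, order 18), A_4 x C_2 (6T6, order 24), S_4 (6T8, order 24), S_3 x S_3 (6T9, order 36), S_4 x C_2 (6T11, order 48), (S_3 x S_3) : C_2 (6T13, order 72), PGL(2,5) (6T14, order 120), S_6 (6T16, order 720). By Dedekind's theorem, for a prime p not dividing disc(f) the degrees of the irreducible factors of f mod p form the cycle type of an element of G. Factoring f modulo the 79 such primes p <= 419 (skipping 2, 3, which divide the discriminant), each new pattern first appears at: mod 5: f = (x^2 + 2)(x^2 + 2x + 4)(x^2 + 4x + 1), pattern 2+2+2; mod 7: f = (x^3 + 3x^2 + 3x + 4)(x^3 + 3x^2 + 3x + 5), pattern 3+3; mod 13: f = (x^6 + 6x^5 + 2x^4 + 7x^3 + 2x^2 + 6x + 3), pattern 6; mod 17: f = (x + 8)(x + 11)(x^2 + 9x + 6)(x^2 + 12x + 9), pattern 2+2+1+1; mod 31: f = (x + 5)(x + 8)(x + 12)(x + 21)(x + 25)(x + 28), pattern 1+1+1+1+1+1. No other pattern occurs in this range, so the set of observed cycle types is {2+2+2, 3+3, 6, 2+2+1+1, 1+1+1+1+1+1}. The candidates containing elements of all these cycle types are D_6 (6T3) of order 12, A_4 x C_2 (6T6) of order 24, S_3 x S_3 (6T9) of order 36, S_4 x C_2 (6T11) of order 48, (S_3 x S_3) : C_2 (6T13) of order 72, PGL(2,5) (6T14) of order 120, S_6 (6T16) of order 720; the others are excluded. The observed types are precisely the cycle types that occur in D_6 (6T3). Each of the other remaining candidates has further cycle types, and by the Chebotarev density theorem the matching factorization patterns would occur for a proportion of primes equal to their share of the group: A_4 x C_2 (6T6) additionally contains elements of type 2+1+1+1+1 (3 of its 24 elements, about 12% of primes); S_3 x S_3 (6T9) additionally contains elements of type 3+1+1+1 (4 of its 36 elements, about 11% of primes); S_4 x C_2 (6T11) additionally contains elements of type 4+2, 4+1+1, 2+1+1+1+1 (15 of its 48 elements, about 31% of primes); (S_3 x S_3) : C_2 (6T13) additionally contains elements of type 4+2, 3+2+1, 3+1+1+1, 2+1+1+1+1 (40 of its 72 elements, about 56% of primes); PGL(2,5) (6T14) additionally contains elements of type 5+1, 4+1+1 (54 of its 120 elements, about 45% of primes); S_6 (6T16) additionally contains elements of type 5+1, 4+2, 4+1+1, 3+2+1, 3+1+1+1, 2+1+1+1+1 (499 of its 720 elements, about 69% of primes). None of the 79 primes tested shows any such pattern (for each of these groups the chance of that is below 10^-4), which rules them out. Hence G = D_6 (6T3), of order 12.

D_6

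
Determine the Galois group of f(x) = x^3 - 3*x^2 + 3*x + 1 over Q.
The polynomial is an irreducible cubic over Q and its discriminant is -108, which is not a perfect square. For an irreducible cubic, a non-square discriminant gives Galois group S_3.

3T2: S_3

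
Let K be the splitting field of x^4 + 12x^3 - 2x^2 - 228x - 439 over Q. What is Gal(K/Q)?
The polynomial is an irreducible quartic over Q and its discriminant is -2621440000, which is not a perfect square, so the Galois group is not contained in A_4. The resolvent cubic y^3 + 2*y^2 - 980*y + 14744 has exactly one rational root, so the Galois group is C_4 or D_4. The quartic remains irreducible over Q(sqrt(disc)), so the group is D_4.

D_4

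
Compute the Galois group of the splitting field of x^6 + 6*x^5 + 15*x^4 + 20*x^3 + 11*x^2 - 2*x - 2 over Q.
The polynomial f is an irreducible sextic over Q, so G = Gal(f/Q) is one of the 16 transitive subgroups 6T1, ..., 6T16 of S_6. The discriminant of f is -3356224, which is not a perfect square, so G is not contained in A_6. The transitive groups of degree 6 not contained in A_6 are: C_6 (6T1, order 6), S_3 (6T2, order 6), D_6 (6T3, order 12), C_3 x S_3 (6T5, order 18), A_4 x C_2 (6T6, order 24), S_4 (6T8, order 24), S_3 x S_3 (6T9, order 36), S_4 x C_2 (6T11, order 48), (S_3 x S_3) : C_2 (6T13, order 72), PGL(2,5) (6T14, order 120), S_6 (6T16, order 720). By Dedekind's theorem, for a prime p not dividing disc(f) the degrees of the irreducible factors of f mod p form the cycle type of an element of G. Factoring f modulo the 67 such primes p <= 347 (skipping 2, 229, which divide the discriminant), each new pattern first appears at: mod 3: f = (x^6 + 2x^3 + 2x^2 + x + 1), pattern 6; mod 5: f = (x^3 + 4x + 2)(x^3 + x^2 + x + 4), pattern 3+3; mod 7: f = (x + 3)(x + 6)(x^4 + 4x^3 + 3x^2 + 5x + 3), pattern 4+1+1; mod 13: f = (x^2 + 2x + 6)(x^4 + 4x^3 + x^2 + 7x + 4), pattern 4+2; mod 23: f = (x^2 + 2x + 13)(x^2 + 7x + 1)(x^2 + 20x + 14), pattern 2+2+2; mod 29: f = (x + 11)(x + 20)(x^2 + x + 7)(x^2 + 3x + 9), pattern 2+2+1+1; mod 193: f = (x + 7)(x + 45)(x + 95)(x + 100)(x + 150)(x + 188), pattern 1+1+1+1+1+1; mod 347: f = (x + 4)(x + 152)(x + 197)(x + 345)(x^2 + 2x + 256), pattern 2+1+1+1+1. No other pattern occurs in this range, so the set of observed cycle types is {6, 3+3, 4+1+1, 4+2, 2+2+2, 2+2+1+1, 1+1+1+1+1+1, 2+1+1+1+1}. The candidates containing elements of all these cycle types are S_4 x C_2 (6T11) of order 48, S_6 (6T16) of order 720; the others are excluded. The observed types are precisely the cycle types that occur in S_4 x C_2 (6T11). Each of the other remaining candidates has further cycle types, and by the Chebotarev density theorem the matching factorization patterns would occur for a proportion of primes equal to their share of the group: S_6 (6T16) additionally contains elements of type 5+1, 3+2+1, 3+1+1+1 (304 of its 720 elements, about 42% of primes). None of the 67 primes tested shows any such pattern (for each of these groups the chance of that is below 10^-4), which rules them out. Hence G = S_4 x C_2 (6T11), of order 48.

S_4 x C_2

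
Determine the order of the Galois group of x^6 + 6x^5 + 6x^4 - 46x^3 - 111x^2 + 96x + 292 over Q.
The degree of the splitting field over Q equals the order of the Galois group, so first determine the group. The polynomial f is an irreducible sextic over Q, so G = Gal(f/Q) is one of the 16 transitive subgroups 6T1, ..., 6T16 of S_6. The discriminant of f is 332560823758848, which is not a perfect square, so G is not contained in A_6. The transitive groups of degree 6 not contained in A_6 are: C_6 (6T1, order 6), S_3 (6T2, order 6), D_6 (6T3, order 12), C_3 x S_3 (6T5, order 18), A_4 x C_2 (6T6, order 24), S_4 (6T8, order 24), S_3 x S_3 (6T9, order 36), S_4 x C_2 (6T11, order 48), (S_3 x S_3) : C_2 (6T13, order 72), PGL(2,5) (6T14, order 120), S_6 (6T16, order 720). By Dedekind's theorem, for a prime p not dividing disc(f) the degrees of the irreducible factors of f mod p form the cycle type of an element of G. Factoring f modulo the 79 such primes p <= 419 (skipping 2, 3, which divide the discriminant), each new pattern first appears at: mod 5: f = (x^2 + x + 2)(x^2 + 2x + 4)(x^2 + 3x + 4), pattern 2+2+2; mod 7: f = (x^6 + 6x^5 + 6x^4 + 3x^3 + x^2 + 5x + 5), pattern 6; mod 11: f = (x + 1)(x + 8)(x^2 + 2x + 6)(x^2 + 6x + 7), pattern 2+2+1+1; mod 13: f = (x^3 + 2x^2 + 9x + 2)(x^3 + 4x^2 + 2x + 3), pattern 3+3; mod 61: f = (x + 11)(x + 17)(x + 24)(x + 28)(x + 49)(x + 60), pattern 1+1+1+1+1+1. No other pattern occurs in this range, so the set of observed cycle types is {2+2+2, 6, 2+2+1+1, 3+3, 1+1+1+1+1+1}. The candidates containing elements of all these cycle types are D_6 (6T3) of order 12, A_4 x C_2 (6T6) of order 24, S_3 x S_3 (6T9) of order 36, S_4 x C_2 (6T11) of order 48, (S_3 x S_3) : C_2 (6T13) of order 72, PGL(2,5) (6T14) of order 120, S_6 (6T16) of order 720; the others are excluded. The observed types are precisely the cycle types that occur in D_6 (6T3). Each of the other remaining candidates has further cycle types, and by the Chebotarev density theorem the matching factorization patterns would occur for a proportion of primes equal to their share of the group: A_4 x C_2 (6T6) additionally contains elements of type 2+1+1+1+1 (3 of its 24 elements, about 12% of primes); S_3 x S_3 (6T9) additionally contains elements of type 3+1+1+1 (4 of its 36 elements, about 11% of primes); S_4 x C_2 (6T11) additionally contains elements of type 4+2, 4+1+1, 2+1+1+1+1 (15 of its 48 elements, about 31% of primes); (S_3 x S_3) : C_2 (6T13) additionally contains elements of type 4+2, 3+2+1, 3+1+1+1, 2+1+1+1+1 (40 of its 72 elements, about 56% of primes); PGL(2,5) (6T14) additionally contains elements of type 5+1, 4+1+1 (54 of its 120 elements, about 45% of primes); S_6 (6T16) additionally contains elements of type 5+1, 4+2, 4+1+1, 3+2+1, 3+1+1+1, 2+1+1+1+1 (499 of its 720 elements, about 69% of primes). None of the 79 primes tested shows any such pattern (for each of these groups the chance of that is below 10^-4), which rules them out. Hence G = D_6 (6T3), of order 12. The Galois group D_6 (6T3) has order 12, so the splitting field has degree 12 over Q.

12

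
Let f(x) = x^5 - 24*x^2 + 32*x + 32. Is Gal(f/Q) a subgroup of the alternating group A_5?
Yes

The polynomial is irreducible of degree 5 over Q. Its discriminant is 57907609600 = 240640^2, a perfect square. A Galois group lies in the alternating group exactly when the discriminant is a square in Q, so the Galois group (D_5) is contained in A_5.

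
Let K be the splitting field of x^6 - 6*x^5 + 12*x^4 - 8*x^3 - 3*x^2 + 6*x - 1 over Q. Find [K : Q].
The degree of the splitting field over Q equals the order of the Galois group, so first determine the group. The polynomial f is an irreducible sextic over Q, so G = Gal(f/Q) is one of the 16 transitive subgroups 6T1, ..., 6T16 of S_6. The discriminant of f is -419904, which is not a perfect square, so G is not contained in A_6. The transitive groups of degree 6 not contained in A_6 are: C_6 (6T1, order 6), S_3 (6T2, order 6), D_6 (6T3, order 12), C_3 x S_3 (6T5, order 18), A_4 x C_2 (6T6, order 24), S_4 (6T8, order 24), S_3 x S_3 (6T9, order 36), S_4 x C_2 (6T11, order 48), (S_3 x S_3) : C_2 (6T13, order 72), PGL(2,5) (6T14, order 120), S_6 (6T16, order 720). By Dedekind's theorem, for a prime p not dividing disc(f) the degrees of the irreducible factors of f mod p form the cycle type of an element of G. Factoring f modulo the 33 such primes p <= 149 (skipping 2, 3, which divide the discriminant), each new pattern first appears at: mod 5: f = (x^3 + x^2 + 4x + 1)(x^3 + 3x^2 + 4), pattern 3+3; mod 7: f = (x^6 + x^5 + 5x^4 + 6x^3 + 4x^2 + 6x + 6), pattern 6; mod 17: f = (x + 1)(x + 14)(x^2 + 15x + 7)(x^2 + 15x + 13), pattern 2+2+1+1; mod 19: f = (x + 5)(x + 6)(x + 11)(x + 12)(x^2 + 17x + 7), pattern 2+1+1+1+1; mod 71: f = (x^2 + 69x + 41)(x^2 + 69x + 46)(x^2 + 69x + 55), pattern 2+2+2. No other pattern occurs in this range, so the set of observed cycle types is {3+3, 6, 2+2+1+1, 2+1+1+1+1, 2+2+2}. The candidates containing elements of all these cycle types are A_4 x C_2 (6T6) of order 24, S_4 x C_2 (6T11) of order 48, (S_3 x S_3) : C_2 (6T13) of order 72, S_6 (6T16) of order 720; the others are excluded. The observed types are precisely the cycle types that occur in A_4 x C_2 (6T6) (apart from the identity). Each of the other remaining candidates has further cycle types, and by the Chebotarev density theorem the matching factorization patterns would occur for a proportion of primes equal to their share of the group: S_4 x C_2 (6T11) additionally contains elements of type 4+2, 4+1+1 (12 of its 48 elements, about 25% of primes); (S_3 x S_3) : C_2 (6T13) additionally contains elements of type 4+2, 3+2+1, 3+1+1+1 (34 of its 72 elements, about 47% of primes); S_6 (6T16) additionally contains elements of type 5+1, 4+2, 4+1+1, 3+2+1, 3+1+1+1 (484 of its 720 elements, about 67% of primes). None of the 33 primes tested shows any such pattern (for each of these groups the chance of that is below 10^-4), which rules them out. Hence G = A_4 x C_2 (6T6), of order 24. The Galois group A_4 x C_2 (6T6) has order 24, so the splitting field has degree 24 over Q.

24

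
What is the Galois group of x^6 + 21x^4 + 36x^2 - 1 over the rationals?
The polynomial f is an irreducible sextic over Q, so G = Gal(f/Q) is one of the 16 transitive subgroups 6T1, ..., 6T16 of S_6. The discriminant of f is 10670466498624 = 3266568^2, a perfect square, so G is contained in A_6. The transitive groups of degree 6 contained in A_6 are: A_4 (6T4, order 12), S_4 (6T7, order 24), (C_3 x C_3) : C_4 (6T10, order 36), PSL(2,5) (6T12, order 60), A_6 (6T15, order 360). By Dedekind's theorem, for a prime p not dividing disc(f) the degrees of the irreducible factors of f mod p form the cycle type of an element of G. Factoring f modulo the 33 such primes p <= 151 (skipping 2, 3, 71, which divide the discriminant), each new pattern first appears at: mod 5: f = (x^3 + 2x^2 + 1)(x^3 + 3x^2 + 4), pattern 3+3; mod 17: f = (x + 4)(x + 13)(x^2 + 6)(x^2 + 14), pattern 2+2+1+1. No other pattern occurs in this range, so the set of observed cycle types is {3+3, 2+2+1+1}. The candidates containing elements of all these cycle types are A_4 (6T4) of order 12, S_4 (6T7) of order 24, (C_3 x C_3) : C_4 (6T10) of order 36, PSL(2,5) (6T12) of order 60, A_6 (6T15) of order 360; the others are excluded. The observed types are precisely the cycle types that occur in A_4 (6T4) (apart from the identity). Each of the other remaining candidates has further cycle types, and by the Chebotarev density theorem the matching factorization patterns would occur for a proportion of primes equal to their share of the group: S_4 (6T7) additionally contains elements of type 4+2 (6 of its 24 elements, about 25% of primes); (C_3 x C_3) : C_4 (6T10) additionally contains elements of type 4+2, 3+1+1+1 (22 of its 36 elements, about 61% of primes); PSL(2,5) (6T12) additionally contains elements of type 5+1 (24 of its 60 elements, about 40% of primes); A_6 (6T15) additionally contains elements of type 5+1, 4+2, 3+1+1+1 (274 of its 360 elements, about 76% of primes). None of the 33 primes tested shows any such pattern (for each of these groups the chance of that is below 10^-4), which rules them out. Hence G = A_4 (6T4), of order 12.

A_4 (also written A4)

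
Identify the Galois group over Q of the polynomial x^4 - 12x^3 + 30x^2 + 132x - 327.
4T3: D_4

The polynomial is an irreducible quartic over Q and its discriminant is -4784652288, which is not a perfect square, so the Galois group is not contained in A_4. The resolvent cubic y^3 - 30*y^2 - 276*y - 9576 has exactly one rational root, so the Galois group is C_4 or D_4. The quartic remains irreducible over Q(sqrt(disc)), so the group is D_4.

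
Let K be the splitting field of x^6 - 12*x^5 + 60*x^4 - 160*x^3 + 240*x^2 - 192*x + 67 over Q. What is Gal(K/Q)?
S_3 (also written S3)

The polynomial f is an irreducible sextic over Q, so G = Gal(f/Q) is one of the 16 transitive subgroups 6T1, ..., 6T16 of S_6. The discriminant of f is -11337408, which is not a perfect square, so G is not contained in A_6. The transitive groups of degree 6 not contained in A_6 are: C_6 (6T1, order 6), S_3 (6T2, order 6), D_6 (6T3, order 12), C_3 x S_3 (6T5, order 18), A_4 x C_2 (6T6, order 24), S_4 (6T8, order 24), S_3 x S_3 (6T9, order 36), S_4 x C_2 (6T11, order 48), (S_3 x S_3) : C_2 (6T13, order 72), PGL(2,5) (6T14, order 120), S_6 (6T16, order 720). By Dedekind's theorem, for a prime p not dividing disc(f) the degrees of the irreducible factors of f mod p form the cycle type of an element of G. Factoring f modulo the 23 such primes p <= 97 (skipping 2, 3, which divide the discriminant), each new pattern first appears at: mod 5: f = (x^2 + 3)(x^2 + x + 1)(x^2 + 2x + 4), pattern 2+2+2; mod 7: f = (x^3 + x^2 + 5x + 1)(x^3 + x^2 + 5x + 4), pattern 3+3; mod 61: f = (x + 1)(x + 17)(x + 20)(x + 37)(x + 40)(x + 56), pattern 1+1+1+1+1+1. No other pattern occurs in this range, so the set of observed cycle types is {2+2+2, 3+3, 1+1+1+1+1+1}. The candidates containing elements of all these cycle types are C_6 (6T1) of order 6, S_3 (6T2) of order 6, D_6 (6T3) of order 12, C_3 x S_3 (6T5) of order 18, A_4 x C_2 (6T6) of order 24, S_4 (6T8) of order 24, S_3 x S_3 (6T9) of order 36, S_4 x C_2 (6T11) of order 48, (S_3 x S_3) : C_2 (6T13) of order 72, PGL(2,5) (6T14) of order 120, S_6 (6T16) of order 720; the others are excluded. The observed types are precisely the cycle types that occur in S_3 (6T2). Each of the other remaining candidates has further cycle types, and by the Chebotarev density theorem the matching factorization patterns would occur for a proportion of primes equal to their share of the group: C_6 (6T1) additionally contains elements of type 6 (2 of its 6 elements, about 33% of primes); D_6 (6T3) additionally contains elements of type 6, 2+2+1+1 (5 of its 12 elements, about 42% of primes); C_3 x S_3 (6T5) additionally contains elements of type 6, 3+1+1+1 (10 of its 18 elements, about 56% of primes); A_4 x C_2 (6T6) additionally contains elements of type 6, 2+2+1+1, 2+1+1+1+1 (14 of its 24 elements, about 58% of primes); S_4 (6T8) additionally contains elements of type 4+1+1, 2+2+1+1 (9 of its 24 elements, about 38% of primes); S_3 x S_3 (6T9) additionally contains elements of type 6, 3+1+1+1, 2+2+1+1 (25 of its 36 elements, about 69% of primes); S_4 x C_2 (6T11) additionally contains elements of type 6, 4+2, 4+1+1, 2+2+1+1, 2+1+1+1+1 (32 of its 48 elements, about 67% of primes); (S_3 x S_3) : C_2 (6T13) additionally contains elements of type 6, 4+2, 3+2+1, 3+1+1+1, 2+2+1+1, 2+1+1+1+1 (61 of its 72 elements, about 85% of primes); PGL(2,5) (6T14) additionally contains elements of type 6, 5+1, 4+1+1, 2+2+1+1 (89 of its 120 elements, about 74% of primes); S_6 (6T16) additionally contains elements of type 6, 5+1, 4+2, 4+1+1, 3+2+1, 3+1+1+1, 2+2+1+1, 2+1+1+1+1 (664 of its 720 elements, about 92% of primes). None of the 23 primes tested shows any such pattern (for each of these groups the chance of that is below 10^-4), which rules them out. Hence G = S_3 (6T2), of order 6.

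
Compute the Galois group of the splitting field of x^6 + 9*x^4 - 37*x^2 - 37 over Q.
The polynomial f is an irreducible sextic over Q, so G = Gal(f/Q) is one of the 16 transitive subgroups 6T1, ..., 6T16 of S_6. The discriminant of f is 870211913777152, which is not a perfect square, so G is not contained in A_6. The transitive groups of degree 6 not contained in A_6 are: C_6 (6T1, order 6), S_3 (6T2, order 6), D_6 (6T3, order 12), C_3 x S_3 (6T5, order 18), A_4 x C_2 (6T6, order 24), S_4 (6T8, order 24), S_3 x S_3 (6T9, order 36), S_4 x C_2 (6T11, order 48), (S_3 x S_3) : C_2 (6T13, order 72), PGL(2,5) (6T14, order 120), S_6 (6T16, order 720). By Dedekind's theorem, for a prime p not dividing disc(f) the degrees of the irreducible factors of f mod p form the cycle type of an element of G. Factoring f modulo the 22 such primes p <= 89 (skipping 2, 37, which divide the discriminant), each new pattern first appears at: mod 3: f = (x^3 + x^2 + 2x + 1)(x^3 + 2x^2 + 2x + 2), pattern 3+3; mod 5: f = (x^2 + 2)(x^2 + 2x + 3)(x^2 + 3x + 3), pattern 2+2+2; mod 17: f = (x + 3)(x + 14)(x^4 + x^2 + 6), pattern 4+1+1; mod 67: f = (x + 9)(x + 58)(x^2 + 25)(x^2 + 65), pattern 2+2+1+1. No other pattern occurs in this range, so the set of observed cycle types is {3+3, 2+2+2, 4+1+1, 2+2+1+1}. The candidates containing elements of all these cycle types are S_4 (6T8) of order 24, S_4 x C_2 (6T11) of order 48, PGL(2,5) (6T14) of order 120, S_6 (6T16) of order 720; the others are excluded. The observed types are precisely the cycle types that occur in S_4 (6T8) (apart from the identity). Each of the other remaining candidates has further cycle types, and by the Chebotarev density theorem the matching factorization patterns would occur for a proportion of primes equal to their share of the group: S_4 x C_2 (6T11) additionally contains elements of type 6, 4+2, 2+1+1+1+1 (17 of its 48 elements, about 35% of primes); PGL(2,5) (6T14) additionally contains elements of type 6, 5+1 (44 of its 120 elements, about 37% of primes); S_6 (6T16) additionally contains elements of type 6, 5+1, 4+2, 3+2+1, 3+1+1+1, 2+1+1+1+1 (529 of its 720 elements, about 73% of primes). None of the 22 primes tested shows any such pattern (for each of these groups the chance of that is below 10^-4), which rules them out. Hence G = S_4 (6T8), of order 24.

6T8: S_4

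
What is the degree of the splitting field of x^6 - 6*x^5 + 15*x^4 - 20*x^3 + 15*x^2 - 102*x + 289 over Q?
72

The degree of the splitting field over Q equals the order of the Galois group, so first determine the group. The polynomial f is an irreducible sextic over Q, so G = Gal(f/Q) is one of the 16 transitive subgroups 6T1, ..., 6T16 of S_6. The discriminant of f is -9727331052552192, which is not a perfect square, so G is not contained in A_6. The transitive groups of degree 6 not contained in A_6 are: C_6 (6T1, order 6), S_3 (6T2, order 6), D_6 (6T3, order 12), C_3 x S_3 (6T5, order 18), A_4 x C_2 (6T6, order 24), S_4 (6T8, order 24), S_3 x S_3 (6T9, order 36), S_4 x C_2 (6T11, order 48), (S_3 x S_3) : C_2 (6T13, order 72), PGL(2,5) (6T14, order 120), S_6 (6T16, order 720). By Dedekind's theorem, for a prime p not dividing disc(f) the degrees of the irreducible factors of f mod p form the cycle type of an element of G. Factoring f modulo the 27 such primes p <= 127 (skipping 2, 3, 17, 43, which divide the discriminant), each new pattern first appears at: mod 5: f = (x^6 + 4x^5 + 3x + 4), pattern 6; mod 7: f = (x + 1)(x^2 + 6x + 3)(x^3 + x^2 + 6x + 3), pattern 3+2+1; mod 11: f = (x^2 + 5x + 2)(x^4 + 2x^2 + 3x + 7), pattern 4+2; mod 13: f = (x + 2)(x + 5)(x^2 + 4x + 6)(x^2 + 9x + 2), pattern 2+2+1+1; mod 61: f = (x + 18)(x + 40)(x + 52)(x + 56)(x^2 + 11x + 5), pattern 2+1+1+1+1; mod 97: f = (x + 72)(x + 76)(x + 95)(x^3 + 42x^2 + 56x + 17), pattern 3+1+1+1; mod 113: f = (x^2 + 21x + 59)(x^2 + 96x + 78)(x^2 + 103x + 49), pattern 2+2+2; mod 127: f = (x^3 + 46x^2 + 104x + 17)(x^3 + 75x^2 + 17x + 17), pattern 3+3. No other pattern occurs in this range, so the set of observed cycle types is {6, 3+2+1, 4+2, 2+2+1+1, 2+1+1+1+1, 3+1+1+1, 2+2+2, 3+3}. The candidates containing elements of all these cycle types are (S_3 x S_3) : C_2 (6T13) of order 72, S_6 (6T16) of order 720; the others are excluded. The observed types are precisely the cycle types that occur in (S_3 x S_3) : C_2 (6T13) (apart from the identity). Each of the other remaining candidates has further cycle types, and by the Chebotarev density theorem the matching factorization patterns would occur for a proportion of primes equal to their share of the group: S_6 (6T16) additionally contains elements of type 5+1, 4+1+1 (234 of its 720 elements, about 32% of primes). None of the 27 primes tested shows any such pattern (for each of these groups the chance of that is below 10^-4), which rules them out. Hence G = (S_3 x S_3) : C_2 (6T13), of order 72. The Galois group (S_3 x S_3) : C_2 (6T13) has order 72, so the splitting field has degree 72 over Q.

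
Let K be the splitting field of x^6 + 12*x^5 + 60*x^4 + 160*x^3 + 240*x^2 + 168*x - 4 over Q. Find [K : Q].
360

The degree of the splitting field over Q equals the order of the Galois group, so first determine the group. The polynomial f is an irreducible sextic over Q, so G = Gal(f/Q) is one of the 16 transitive subgroups 6T1, ..., 6T16 of S_6. The discriminant of f is 746496000000 = 864000^2, a perfect square, so G is contained in A_6. The transitive groups of degree 6 contained in A_6 are: A_4 (6T4, order 12), S_4 (6T7, order 24), (C_3 x C_3) : C_4 (6T10, order 36), PSL(2,5) (6T12, order 60), A_6 (6T15, order 360). By Dedekind's theorem, for a prime p not dividing disc(f) the degrees of the irreducible factors of f mod p form the cycle type of an element of G. Factoring f modulo the 6 such primes p <= 23 (skipping 2, 3, 5, which divide the discriminant), each new pattern first appears at: mod 7: f = (x + 6)(x^5 + 6x^4 + 3x^3 + 2x^2 + 4x + 4), pattern 5+1; mod 23: f = (x + 4)(x + 13)(x + 18)(x^3 + x + 17), pattern 3+1+1+1. No other pattern occurs in this range, so the set of observed cycle types is {5+1, 3+1+1+1}. Among the candidates above, the only group containing elements of all these cycle types is A_6 (6T15) — each of A_4 (6T4), S_4 (6T7), (C_3 x C_3) : C_4 (6T10), PSL(2,5) (6T12) lacks at least one of them. Hence G = A_6 (6T15), of order 360. The Galois group A_6 (6T15) has order 360, so the splitting field has degree 360 over Q.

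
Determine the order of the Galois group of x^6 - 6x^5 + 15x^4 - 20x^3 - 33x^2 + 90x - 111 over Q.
12

The degree of the splitting field over Q equals the order of the Galois group, so first determine the group. The polynomial f is an irreducible sextic over Q, so G = Gal(f/Q) is one of the 16 transitive subgroups 6T1, ..., 6T16 of S_6. The discriminant of f is 450868486864896 = 21233664^2, a perfect square, so G is contained in A_6. The transitive groups of degree 6 contained in A_6 are: A_4 (6T4, order 12), S_4 (6T7, order 24), (C_3 x C_3) : C_4 (6T10, order 36), PSL(2,5) (6T12, order 60), A_6 (6T15, order 360). By Dedekind's theorem, for a prime p not dividing disc(f) the degrees of the irreducible factors of f mod p form the cycle type of an element of G. Factoring f modulo the 33 such primes p <= 149 (skipping 2, 3, which divide the discriminant), each new pattern first appears at: mod 5: f = (x^3 + 4x + 2)(x^3 + 4x^2 + x + 2), pattern 3+3; mod 17: f = (x + 3)(x + 12)(x^2 + 15x + 6)(x^2 + 15x + 12), pattern 2+2+1+1; mod 71: f = (x + 6)(x + 7)(x + 9)(x + 60)(x + 62)(x + 63), pattern 1+1+1+1+1+1. No other pattern occurs in this range, so the set of observed cycle types is {3+3, 2+2+1+1, 1+1+1+1+1+1}. The candidates containing elements of all these cycle types are A_4 (6T4) of order 12, S_4 (6T7) of order 24, (C_3 x C_3) : C_4 (6T10) of order 36, PSL(2,5) (6T12) of order 60, A_6 (6T15) of order 360; the others are excluded. The observed types are precisely the cycle types that occur in A_4 (6T4). Each of the other remaining candidates has further cycle types, and by the Chebotarev density theorem the matching factorization patterns would occur for a proportion of primes equal to their share of the group: S_4 (6T7) additionally contains elements of type 4+2 (6 of its 24 elements, about 25% of primes); (C_3 x C_3) : C_4 (6T10) additionally contains elements of type 4+2, 3+1+1+1 (22 of its 36 elements, about 61% of primes); PSL(2,5) (6T12) additionally contains elements of type 5+1 (24 of its 60 elements, about 40% of primes); A_6 (6T15) additionally contains elements of type 5+1, 4+2, 3+1+1+1 (274 of its 360 elements, about 76% of primes). None of the 33 primes tested shows any such pattern (for each of these groups the chance of that is below 10^-4), which rules them out. Hence G = A_4 (6T4), of order 12. The Galois group A_4 (6T4) has order 12, so the splitting field has degree 12 over Q.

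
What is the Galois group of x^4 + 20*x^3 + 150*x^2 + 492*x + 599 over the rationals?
The polynomial is an irreducible quartic over Q and its discriminant is 591872, which is not a perfect square, so the Galois group is not contained in A_4. The resolvent cubic y^3 - 150*y^2 + 7444*y - 122264 has exactly one rational root, so the Galois group is C_4 or D_4. The quartic becomes reducible over Q(sqrt(disc)), so the group is C_4.

4T1: C_4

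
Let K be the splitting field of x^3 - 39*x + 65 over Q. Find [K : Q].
3

The degree of the splitting field over Q equals the order of the Galois group, so first determine the group. The polynomial is an irreducible cubic over Q and its discriminant is 123201 = 351^2, a perfect square. For an irreducible cubic, a square discriminant forces the Galois group to be A_3, the cyclic group of order 3. The Galois group C_3 (3T1) has order 3, so the splitting field has degree 3 over Q.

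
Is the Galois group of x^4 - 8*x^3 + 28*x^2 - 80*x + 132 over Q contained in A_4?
The polynomial is irreducible of degree 4 over Q. Its discriminant is 2097152, which is not a perfect square. A Galois group lies in the alternating group exactly when the discriminant is a square in Q, so the Galois group (D_4) is not contained in A_4.

No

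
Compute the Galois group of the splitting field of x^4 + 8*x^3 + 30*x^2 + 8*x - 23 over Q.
The polynomial is an irreducible quartic over Q and its discriminant is -74760192, which is not a perfect square, so the Galois group is not contained in A_4. The resolvent cubic y^3 - 30*y^2 + 156*y - 1352 has exactly one rational root, so the Galois group is C_4 or D_4. The quartic remains irreducible over Q(sqrt(disc)), so the group is D_4.

4T3: D_4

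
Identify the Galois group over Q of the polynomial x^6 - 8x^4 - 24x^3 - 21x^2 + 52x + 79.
S_4 (order 24)

The polynomial f is an irreducible sextic over Q, so G = Gal(f/Q) is one of the 16 transitive subgroups 6T1, ..., 6T16 of S_6. The discriminant of f is 51513463034944 = 7177288^2, a perfect square, so G is contained in A_6. The transitive groups of degree 6 contained in A_6 are: A_4 (6T4, order 12), S_4 (6T7, order 24), (C_3 x C_3) : C_4 (6T10, order 36), PSL(2,5) (6T12, order 60), A_6 (6T15, order 360). By Dedekind's theorem, for a prime p not dividing disc(f) the degrees of the irreducible factors of f mod p form the cycle type of an element of G. Factoring f modulo the 79 such primes p <= 421 (skipping 2, 19, 23, which divide the discriminant), each new pattern first appears at: mod 3: f = (x^3 + x^2 + 2)(x^3 + 2x^2 + 2x + 2), pattern 3+3; mod 5: f = (x^2 + 2x + 4)(x^4 + 3x^3 + 2x^2 + 1), pattern 4+2; mod 43: f = (x + 8)(x + 38)(x^2 + 14x + 7)(x^2 + 26x + 14), pattern 2+2+1+1; mod 223: f = (x + 19)(x + 26)(x + 135)(x + 141)(x + 173)(x + 175), pattern 1+1+1+1+1+1. No other pattern occurs in this range, so the set of observed cycle types is {3+3, 4+2, 2+2+1+1, 1+1+1+1+1+1}. The candidates containing elements of all these cycle types are S_4 (6T7) of order 24, (C_3 x C_3) : C_4 (6T10) of order 36, A_6 (6T15) of order 360; the others are excluded. The observed types are precisely the cycle types that occur in S_4 (6T7). Each of the other remaining candidates has further cycle types, and by the Chebotarev density theorem the matching factorization patterns would occur for a proportion of primes equal to their share of the group: (C_3 x C_3) : C_4 (6T10) additionally contains elements of type 3+1+1+1 (4 of its 36 elements, about 11% of primes); A_6 (6T15) additionally contains elements of type 5+1, 3+1+1+1 (184 of its 360 elements, about 51% of primes). None of the 79 primes tested shows any such pattern (for each of these groups the chance of that is below 10^-4), which rules them out. Hence G = S_4 (6T7), of order 24.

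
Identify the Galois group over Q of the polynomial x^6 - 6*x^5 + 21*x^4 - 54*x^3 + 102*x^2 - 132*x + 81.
PGL(2,5), S_5 acting on 6 points

The polynomial f is an irreducible sextic over Q, so G = Gal(f/Q) is one of the 16 transitive subgroups 6T1, ..., 6T16 of S_6. The discriminant of f is -1024192512, which is not a perfect square, so G is not contained in A_6. The transitive groups of degree 6 not contained in A_6 are: C_6 (6T1, order 6), S_3 (6T2, order 6), D_6 (6T3, order 12), C_3 x S_3 (6T5, order 18), A_4 x C_2 (6T6, order 24), S_4 (6T8, order 24), S_3 x S_3 (6T9, order 36), S_4 x C_2 (6T11, order 48), (S_3 x S_3) : C_2 (6T13, order 72), PGL(2,5) (6T14, order 120), S_6 (6T16, order 720). By Dedekind's theorem, for a prime p not dividing disc(f) the degrees of the irreducible factors of f mod p form the cycle type of an element of G. Factoring f modulo the 21 such primes p <= 89 (skipping 2, 3, 7, which divide the discriminant), each new pattern first appears at: mod 5: f = (x^6 + 4x^5 + x^4 + x^3 + 2x^2 + 3x + 1), pattern 6; mod 11: f = (x + 5)(x^5 + 10x^3 + 6x^2 + 6x + 3), pattern 5+1; mod 13: f = (x + 10)(x + 12)(x^4 + 11x^3 + 10x^2 + 5x + 1), pattern 4+1+1; mod 23: f = (x + 12)(x + 18)(x^2 + 12x + 8)(x^2 + 21x + 4), pattern 2+2+1+1; mod 43: f = (x^3 + 16x^2 + 4x + 2)(x^3 + 21x^2 + 25x + 19), pattern 3+3; mod 61: f = (x^2 + x + 16)(x^2 + 14x + 20)(x^2 + 40x + 42), pattern 2+2+2. No other pattern occurs in this range, so the set of observed cycle types is {6, 5+1, 4+1+1, 2+2+1+1, 3+3, 2+2+2}. The candidates containing elements of all these cycle types are PGL(2,5) (6T14) of order 120, S_6 (6T16) of order 720; the others are excluded. The observed types are precisely the cycle types that occur in PGL(2,5) (6T14) (apart from the identity). Each of the other remaining candidates has further cycle types, and by the Chebotarev density theorem the matching factorization patterns would occur for a proportion of primes equal to their share of the group: S_6 (6T16) additionally contains elements of type 4+2, 3+2+1, 3+1+1+1, 2+1+1+1+1 (265 of its 720 elements, about 37% of primes). None of the 21 primes tested shows any such pattern (for each of these groups the chance of that is below 10^-4), which rules them out. Hence G = PGL(2,5) (6T14), of order 120.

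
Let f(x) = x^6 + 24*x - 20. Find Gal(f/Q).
The polynomial f is an irreducible sextic over Q, so G = Gal(f/Q) is one of the 16 transitive subgroups 6T1, ..., 6T16 of S_6. The discriminant of f is 746496000000 = 864000^2, a perfect square, so G is contained in A_6. The transitive groups of degree 6 contained in A_6 are: A_4 (6T4, order 12), S_4 (6T7, order 24), (C_3 x C_3) : C_4 (6T10, order 36), PSL(2,5) (6T12, order 60), A_6 (6T15, order 360). By Dedekind's theorem, for a prime p not dividing disc(f) the degrees of the irreducible factors of f mod p form the cycle type of an element of G. Factoring f modulo the 6 such primes p <= 23 (skipping 2, 3, 5, which divide the discriminant), each new pattern first appears at: mod 7: f = (x + 3)(x^5 + 4x^4 + 2x^3 + x^2 + 4x + 5), pattern 5+1; mod 23: f = (x + 7)(x + 12)(x + 21)(x^3 + 6x^2 + 13x + 16), pattern 3+1+1+1. No other pattern occurs in this range, so the set of observed cycle types is {5+1, 3+1+1+1}. Among the candidates above, the only group containing elements of all these cycle types is A_6 (6T15) — each of A_4 (6T4), S_4 (6T7), (C_3 x C_3) : C_4 (6T10), PSL(2,5) (6T12) lacks at least one of them. Hence G = A_6 (6T15), of order 360.

6T15: A_6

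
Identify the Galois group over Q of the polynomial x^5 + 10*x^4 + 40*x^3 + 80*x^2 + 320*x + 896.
F_20, the Frobenius group of order 20

The polynomial f is an irreducible quintic over Q, so G = Gal(f/Q) is a transitive subgroup of S_5: one of C_5 (5T1, order 5), D_5 (5T2, order 10), F_20 (5T3, order 20), A_5 (5T4, order 60) or S_5 (5T5, order 120). The discriminant of f is 271790899200000, which is not a perfect square, so G is not contained in A_5. The transitive groups of degree 5 not contained in A_5 are: F_20 (5T3, order 20), S_5 (5T5, order 120). By Dedekind's theorem, for a prime p not dividing disc(f) the degrees of the irreducible factors of f mod p form the cycle type of an element of G. Factoring f modulo the 18 such primes p <= 73 (skipping 2, 3, 5, which divide the discriminant), each new pattern first appears at: mod 7: f = (x)(x^4 + 3x^3 + 5x^2 + 3x + 5), pattern 4+1; mod 11: f = (x + 3)(x^2 + 8x + 8)(x^2 + 10x + 8), pattern 2+2+1; mod 19: f = (x^5 + 10x^4 + 2x^3 + 4x^2 + 16x + 3), pattern 5. No other pattern occurs in this range, so the set of observed cycle types is {4+1, 2+2+1, 5}. The candidates containing elements of all these cycle types are F_20 (5T3) of order 20, S_5 (5T5) of order 120; the others are excluded. The observed types are precisely the cycle types that occur in F_20 (5T3) (apart from the identity). Each of the other remaining candidates has further cycle types, and by the Chebotarev density theorem the matching factorization patterns would occur for a proportion of primes equal to their share of the group: S_5 (5T5) additionally contains elements of type 3+2, 3+1+1, 2+1+1+1 (50 of its 120 elements, about 42% of primes). None of the 18 primes tested shows any such pattern (for each of these groups the chance of that is below 10^-4), which rules them out. Hence G = F_20 (5T3), of order 20.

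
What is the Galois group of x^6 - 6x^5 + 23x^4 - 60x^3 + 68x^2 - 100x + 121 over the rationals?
The polynomial f is an irreducible sextic over Q, so G = Gal(f/Q) is one of the 16 transitive subgroups 6T1, ..., 6T16 of S_6. The discriminant of f is 2046918914580544 = 45242888^2, a perfect square, so G is contained in A_6. The transitive groups of degree 6 contained in A_6 are: A_4 (6T4, order 12), S_4 (6T7, order 24), (C_3 x C_3) : C_4 (6T10, order 36), PSL(2,5) (6T12, order 60), A_6 (6T15, order 360). By Dedekind's theorem, for a prime p not dividing disc(f) the degrees of the irreducible factors of f mod p form the cycle type of an element of G. Factoring f modulo the 79 such primes p <= 419 (skipping 2, 31, which divide the discriminant), each new pattern first appears at: mod 3: f = (x^2 + 2x + 2)(x^4 + x^3 + x^2 + 2x + 2), pattern 4+2; mod 5: f = (x^3 + x^2 + 4x + 1)(x^3 + 3x^2 + x + 1), pattern 3+3; mod 11: f = (x)(x + 6)(x^2 + x + 4)(x^2 + 9x + 5), pattern 2+2+1+1; mod 67: f = (x + 14)(x + 36)(x + 45)(x + 51)(x + 56)(x + 60), pattern 1+1+1+1+1+1. No other pattern occurs in this range, so the set of observed cycle types is {4+2, 3+3, 2+2+1+1, 1+1+1+1+1+1}. The candidates containing elements of all these cycle types are S_4 (6T7) of order 24, (C_3 x C_3) : C_4 (6T10) of order 36, A_6 (6T15) of order 360; the others are excluded. The observed types are precisely the cycle types that occur in S_4 (6T7). Each of the other remaining candidates has further cycle types, and by the Chebotarev density theorem the matching factorization patterns would occur for a proportion of primes equal to their share of the group: (C_3 x C_3) : C_4 (6T10) additionally contains elements of type 3+1+1+1 (4 of its 36 elements, about 11% of primes); A_6 (6T15) additionally contains elements of type 5+1, 3+1+1+1 (184 of its 360 elements, about 51% of primes). None of the 79 primes tested shows any such pattern (for each of these groups the chance of that is below 10^-4), which rules them out. Hence G = S_4 (6T7), of order 24.

S_4 (also written S4+)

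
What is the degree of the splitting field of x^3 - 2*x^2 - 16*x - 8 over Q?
3

The degree of the splitting field over Q equals the order of the Galois group, so first determine the group. The polynomial is an irreducible cubic over Q and its discriminant is 10816 = 104^2, a perfect square. For an irreducible cubic, a square discriminant forces the Galois group to be A_3, the cyclic group of order 3. The Galois group C_3 (3T1) has order 3, so the splitting field has degree 3 over Q.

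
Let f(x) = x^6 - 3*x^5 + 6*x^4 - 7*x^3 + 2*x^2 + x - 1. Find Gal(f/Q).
The polynomial f is an irreducible sextic over Q, so G = Gal(f/Q) is one of the 16 transitive subgroups 6T1, ..., 6T16 of S_6. The discriminant of f is 810448, which is not a perfect square, so G is not contained in A_6. The transitive groups of degree 6 not contained in A_6 are: C_6 (6T1, order 6), S_3 (6T2, order 6), D_6 (6T3, order 12), C_3 x S_3 (6T5, order 18), A_4 x C_2 (6T6, order 24), S_4 (6T8, order 24), S_3 x S_3 (6T9, order 36), S_4 x C_2 (6T11, order 48), (S_3 x S_3) : C_2 (6T13, order 72), PGL(2,5) (6T14, order 120), S_6 (6T16, order 720). By Dedekind's theorem, for a prime p not dividing disc(f) the degrees of the irreducible factors of f mod p form the cycle type of an element of G. Factoring f modulo the 22 such primes p <= 89 (skipping 2, 37, which divide the discriminant), each new pattern first appears at: mod 3: f = (x^3 + x^2 + x + 2)(x^3 + 2x^2 + 1), pattern 3+3; mod 5: f = (x^2 + 3)(x^2 + 3x + 4)(x^2 + 4x + 2), pattern 2+2+2; mod 17: f = (x + 1)(x + 15)(x^4 + 15x^3 + 6x^2 + 12x + 9), pattern 4+1+1; mod 67: f = (x + 4)(x + 62)(x^2 + 66x + 40)(x^2 + 66x + 50), pattern 2+2+1+1. No other pattern occurs in this range, so the set of observed cycle types is {3+3, 2+2+2, 4+1+1, 2+2+1+1}. The candidates containing elements of all these cycle types are S_4 (6T8) of order 24, S_4 x C_2 (6T11) of order 48, PGL(2,5) (6T14) of order 120, S_6 (6T16) of order 720; the others are excluded. The observed types are precisely the cycle types that occur in S_4 (6T8) (apart from the identity). Each of the other remaining candidates has further cycle types, and by the Chebotarev density theorem the matching factorization patterns would occur for a proportion of primes equal to their share of the group: S_4 x C_2 (6T11) additionally contains elements of type 6, 4+2, 2+1+1+1+1 (17 of its 48 elements, about 35% of primes); PGL(2,5) (6T14) additionally contains elements of type 6, 5+1 (44 of its 120 elements, about 37% of primes); S_6 (6T16) additionally contains elements of type 6, 5+1, 4+2, 3+2+1, 3+1+1+1, 2+1+1+1+1 (529 of its 720 elements, about 73% of primes). None of the 22 primes tested shows any such pattern (for each of these groups the chance of that is below 10^-4), which rules them out. Hence G = S_4 (6T8), of order 24.

S_4 (order 24)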